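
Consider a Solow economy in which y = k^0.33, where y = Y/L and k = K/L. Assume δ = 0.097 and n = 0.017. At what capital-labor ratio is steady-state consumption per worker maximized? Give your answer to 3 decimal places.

n + δ = 0.017 + 0.097 = 0.114.
At the golden rule the marginal product of capital equals n+δ: 0.33·k^(0.33−1) = 0.114. Solving, k_gold = (0.33/0.114)^(1/0.67) ≈ 4.8862.

k_gold ≈ 4.886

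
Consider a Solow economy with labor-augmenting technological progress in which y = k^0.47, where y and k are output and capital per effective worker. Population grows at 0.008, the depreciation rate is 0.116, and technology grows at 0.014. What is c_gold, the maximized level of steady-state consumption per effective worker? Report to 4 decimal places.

c_gold ≈ 1.5712

Capital per effective worker breaks even when investment replaces (n + g + δ)·k; here n + g + δ = 0.138.
Golden rule sets MPK = n+g+δ: 0.47·k^(0.47−1) = 0.138, so k_gold = (0.47/0.138)^(1/0.53) ≈ 10.0969.
y_gold = 10.0969^0.47 ≈ 2.9646.
c_gold = y_gold − (n+g+δ)·k_gold = 2.9646 − 0.138·10.0969 ≈ 1.5712.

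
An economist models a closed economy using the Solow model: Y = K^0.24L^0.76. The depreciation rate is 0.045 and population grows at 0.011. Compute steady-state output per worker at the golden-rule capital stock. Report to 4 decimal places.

y_gold ≈ 1.5834

Capital per worker breaks even when investment replaces (n + δ)·k; here n + δ = 0.056.
Golden rule sets MPK = n+δ: 0.24·k^(0.24−1) = 0.056, so k_gold = (0.24/0.056)^(1/0.76) ≈ 6.7859.
Output: y_gold = k_gold^0.24 = 6.7859^0.24 ≈ 1.5834.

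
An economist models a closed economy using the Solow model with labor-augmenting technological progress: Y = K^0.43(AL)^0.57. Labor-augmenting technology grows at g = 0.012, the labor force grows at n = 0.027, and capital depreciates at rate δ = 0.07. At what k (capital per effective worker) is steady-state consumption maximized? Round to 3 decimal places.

n + g + δ = 0.027 + 0.012 + 0.07 = 0.109.
Maximizing c = f(k) − (n+g+δ)·k gives f'(k) = n+g+δ, i.e. 0.43·k^(0.43−1) = 0.109, so k_gold = (0.43/0.109)^(1/0.57) ≈ 11.1093.

k_gold ≈ 11.109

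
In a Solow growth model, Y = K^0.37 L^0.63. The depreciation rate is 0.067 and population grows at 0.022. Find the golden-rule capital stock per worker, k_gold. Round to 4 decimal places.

n + δ = 0.022 + 0.067 = 0.089.
Maximizing c = f(k) − (n+δ)·k gives f'(k) = n+δ, i.e. 0.37·k^(0.37−1) = 0.089, so k_gold = (0.37/0.089)^(1/0.63) ≈ 9.5993.

k_gold ≈ 9.5993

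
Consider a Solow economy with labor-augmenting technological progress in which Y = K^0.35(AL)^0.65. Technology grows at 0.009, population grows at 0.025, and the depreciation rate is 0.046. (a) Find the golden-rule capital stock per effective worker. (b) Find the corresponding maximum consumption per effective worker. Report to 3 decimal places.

Break-even investment rate: n + g + δ = 0.025 + 0.009 + 0.046 = 0.08.
Maximizing c = f(k) − (n+g+δ)·k gives f'(k) = n+g+δ, i.e. 0.35·k^(0.35−1) = 0.08, so k_gold = (0.35/0.08)^(1/0.65) ≈ 9.6855.
y_gold = 9.6855^0.35 ≈ 2.2138; c_gold = y_gold − 0.08·k_gold ≈ 1.4390.

(a) k_gold ≈ 9.685; (b) c_gold ≈ 1.439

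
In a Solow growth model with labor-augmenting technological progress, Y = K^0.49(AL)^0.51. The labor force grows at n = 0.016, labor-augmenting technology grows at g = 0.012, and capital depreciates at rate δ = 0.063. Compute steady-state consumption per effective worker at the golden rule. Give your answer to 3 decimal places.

The effective depreciation rate is n + g + δ = 0.016 + 0.012 + 0.063 = 0.091.
At the golden rule the marginal product of capital equals n+g+δ: 0.49·k^(0.49−1) = 0.091. Solving, k_gold = (0.49/0.091)^(1/0.51) ≈ 27.1417.
y_gold = 27.1417^0.49 ≈ 5.0406.
c_gold = y_gold − (n+g+δ)·k_gold = 5.0406 − 0.091·27.1417 ≈ 2.5707.

c_gold ≈ 2.571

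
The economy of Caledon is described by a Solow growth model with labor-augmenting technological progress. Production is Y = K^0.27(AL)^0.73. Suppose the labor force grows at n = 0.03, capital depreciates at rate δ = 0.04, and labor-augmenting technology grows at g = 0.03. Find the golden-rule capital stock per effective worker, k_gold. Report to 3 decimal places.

n + g + δ = 0.03 + 0.03 + 0.04 = 0.1.
Maximizing c = f(k) − (n+g+δ)·k gives f'(k) = n+g+δ, i.e. 0.27·k^(0.27−1) = 0.1, so k_gold = (0.27/0.1)^(1/0.73) ≈ 3.8986.

k_gold ≈ 3.899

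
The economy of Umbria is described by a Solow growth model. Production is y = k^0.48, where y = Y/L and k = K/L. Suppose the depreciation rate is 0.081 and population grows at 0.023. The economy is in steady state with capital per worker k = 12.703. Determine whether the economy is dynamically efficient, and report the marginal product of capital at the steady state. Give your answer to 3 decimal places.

dynamically efficient; MPK ≈ 0.128

n + δ = 0.023 + 0.081 = 0.104.
MPK = 0.48·k^(0.48−1) = 0.48·12.703^(-0.52) ≈ 0.1280.
MPK > 0.104, so the economy is dynamically efficient (under-saving).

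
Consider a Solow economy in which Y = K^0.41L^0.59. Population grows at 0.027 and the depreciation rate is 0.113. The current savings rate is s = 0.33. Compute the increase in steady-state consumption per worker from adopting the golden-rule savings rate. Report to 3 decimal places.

Break-even investment rate: n + δ = 0.027 + 0.113 = 0.14.
Current steady state (s = 0.33): k* = (0.33/0.14)^(1/0.59) ≈ 4.2772, y* = 4.2772^0.41 ≈ 1.8146, c* = (1−0.33)·1.8146 ≈ 1.2158.
At the golden rule the marginal product of capital equals n+δ: 0.41·k^(0.41−1) = 0.14. Solving, k_gold = (0.41/0.14)^(1/0.59) ≈ 6.1793.
y_gold = 6.1793^0.41 ≈ 2.1100, c_gold = y_gold − 0.14·k_gold ≈ 1.2449.
Gain: Δc = 1.2449 − 1.2158 ≈ 0.0291.

Δc ≈ 0.029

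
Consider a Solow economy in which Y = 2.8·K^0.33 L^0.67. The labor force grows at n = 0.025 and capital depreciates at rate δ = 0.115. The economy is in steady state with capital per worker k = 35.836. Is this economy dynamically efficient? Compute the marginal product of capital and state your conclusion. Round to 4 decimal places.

Break-even investment rate: n + δ = 0.025 + 0.115 = 0.14.
MPK = 0.33·2.8·k^(0.33−1) = 0.33·2.8·35.836^(-0.67) ≈ 0.0840.
MPK < 0.14, so the economy is dynamically inefficient (over-saving).

dynamically inefficient; MPK ≈ 0.0840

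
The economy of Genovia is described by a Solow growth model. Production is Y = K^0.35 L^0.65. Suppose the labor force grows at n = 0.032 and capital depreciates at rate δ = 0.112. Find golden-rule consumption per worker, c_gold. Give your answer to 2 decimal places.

The effective depreciation rate is n + δ = 0.032 + 0.112 = 0.144.
Golden rule sets MPK = n+δ: 0.35·k^(0.35−1) = 0.144, so k_gold = (0.35/0.144)^(1/0.65) ≈ 3.9210.
y_gold = 3.9210^0.35 ≈ 1.6132.
c_gold = y_gold − (n+δ)·k_gold = 1.6132 − 0.144·3.9210 ≈ 1.0486.

c_gold ≈ 1.05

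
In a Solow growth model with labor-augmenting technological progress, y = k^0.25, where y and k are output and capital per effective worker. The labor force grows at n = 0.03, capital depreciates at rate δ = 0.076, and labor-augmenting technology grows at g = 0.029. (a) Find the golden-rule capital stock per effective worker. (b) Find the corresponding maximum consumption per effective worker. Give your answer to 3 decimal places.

(a) k_gold ≈ 2.274; (b) c_gold ≈ 0.921

Break-even investment rate: n + g + δ = 0.03 + 0.029 + 0.076 = 0.135.
Setting f'(k) = n+g+δ gives 0.25·k^(0.25−1) = 0.135, hence k_gold = (0.25/0.135)^(1/0.75) ≈ 2.2741.
y_gold = 2.2741^0.25 ≈ 1.2280; c_gold = y_gold − 0.135·k_gold ≈ 0.9210.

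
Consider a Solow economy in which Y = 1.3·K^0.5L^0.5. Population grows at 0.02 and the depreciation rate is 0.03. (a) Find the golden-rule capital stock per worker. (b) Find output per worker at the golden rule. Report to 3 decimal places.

The effective depreciation rate is n + δ = 0.02 + 0.03 = 0.05.
At the golden rule the marginal product of capital equals n+δ: 0.5·1.3·k^(0.5−1) = 0.05. Solving, k_gold = (0.5·1.3/0.05)^(1/0.5) ≈ 169.0000.
y_gold = 1.3·169.0000^0.5 ≈ 16.9000.

(a) k_gold ≈ 169.000; (b) y_gold ≈ 16.900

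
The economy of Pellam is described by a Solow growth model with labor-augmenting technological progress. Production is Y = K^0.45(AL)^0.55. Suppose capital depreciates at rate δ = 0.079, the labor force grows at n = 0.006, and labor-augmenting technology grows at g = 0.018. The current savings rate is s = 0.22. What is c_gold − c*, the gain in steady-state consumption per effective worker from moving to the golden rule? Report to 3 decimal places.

Δc ≈ 0.387

The effective depreciation rate is n + g + δ = 0.006 + 0.018 + 0.079 = 0.103.
Current steady state (s = 0.22): k* = (0.22/0.103)^(1/0.55) ≈ 3.9742, y* = 3.9742^0.45 ≈ 1.8606, c* = (1−0.22)·1.8606 ≈ 1.4513.
Maximizing c = f(k) − (n+g+δ)·k gives f'(k) = n+g+δ, i.e. 0.45·k^(0.45−1) = 0.103, so k_gold = (0.45/0.103)^(1/0.55) ≈ 14.5989.
y_gold = 14.5989^0.45 ≈ 3.3415, c_gold = y_gold − 0.103·k_gold ≈ 1.8378.
Gain: Δc = 1.8378 − 1.4513 ≈ 0.3865.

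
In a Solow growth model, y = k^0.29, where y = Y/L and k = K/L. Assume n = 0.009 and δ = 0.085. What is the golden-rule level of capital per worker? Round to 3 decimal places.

n + δ = 0.009 + 0.085 = 0.094.
Maximizing c = f(k) − (n+δ)·k gives f'(k) = n+δ, i.e. 0.29·k^(0.29−1) = 0.094, so k_gold = (0.29/0.094)^(1/0.71) ≈ 4.8878.

k_gold ≈ 4.888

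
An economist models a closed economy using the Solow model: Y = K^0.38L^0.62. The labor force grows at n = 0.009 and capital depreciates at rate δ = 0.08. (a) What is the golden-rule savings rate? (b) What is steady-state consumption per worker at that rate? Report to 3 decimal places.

(a) s_gold = 0.380; (b) c_gold ≈ 1.509

Break-even investment rate: n + δ = 0.009 + 0.08 = 0.089.
For Cobb-Douglas, s_gold equals capital's share: s_gold = 0.38.
At the golden rule the marginal product of capital equals n+δ: 0.38·k^(0.38−1) = 0.089. Solving, k_gold = (0.38/0.089)^(1/0.62) ≈ 10.3935.
y_gold = 10.3935^0.38 ≈ 2.4343; c_gold = (1−0.38)·y_gold ≈ 1.5093.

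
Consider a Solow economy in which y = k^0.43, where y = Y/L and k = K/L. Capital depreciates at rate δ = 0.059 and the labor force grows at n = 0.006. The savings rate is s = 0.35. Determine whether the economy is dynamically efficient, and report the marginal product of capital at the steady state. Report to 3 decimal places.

dynamically efficient; MPK ≈ 0.080

n + δ = 0.006 + 0.059 = 0.065.
Steady-state k*: s·k^0.43 = 0.065·k gives k* = (0.35/0.065)^(1/0.57) ≈ 19.1747.
MPK = 0.43·19.1747^(-0.57) ≈ 0.0799.
MPK > n+δ = 0.065, so the economy is dynamically efficient (under-saving).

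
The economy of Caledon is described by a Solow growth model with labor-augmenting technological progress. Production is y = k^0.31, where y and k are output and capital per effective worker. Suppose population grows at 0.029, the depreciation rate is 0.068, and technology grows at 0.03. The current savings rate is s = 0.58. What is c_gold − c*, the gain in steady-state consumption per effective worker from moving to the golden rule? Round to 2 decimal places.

Capital per effective worker breaks even when investment replaces (n + g + δ)·k; here n + g + δ = 0.127.
Current steady state (s = 0.58): k* = (0.58/0.127)^(1/0.69) ≈ 9.0360, y* = 9.0360^0.31 ≈ 1.9786, c* = (1−0.58)·1.9786 ≈ 0.8310.
Setting f'(k) = n+g+δ gives 0.31·k^(0.31−1) = 0.127, hence k_gold = (0.31/0.127)^(1/0.69) ≈ 3.6448.
y_gold = 3.6448^0.31 ≈ 1.4932, c_gold = y_gold − 0.127·k_gold ≈ 1.0303.
Gain: Δc = 1.0303 − 0.8310 ≈ 0.1993.

Δc ≈ 0.20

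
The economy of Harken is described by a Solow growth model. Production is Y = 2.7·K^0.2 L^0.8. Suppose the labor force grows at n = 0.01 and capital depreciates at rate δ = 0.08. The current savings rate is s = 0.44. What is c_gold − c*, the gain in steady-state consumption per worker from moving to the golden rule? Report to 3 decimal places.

Δc ≈ 0.499

n + δ = 0.01 + 0.08 = 0.09.
Current steady state (s = 0.44): k* = (0.44·2.7/0.09)^(1/0.8) ≈ 25.1604, y* = 2.7·25.1604^0.2 ≈ 5.1464, c* = (1−0.44)·5.1464 ≈ 2.8820.
Golden rule sets MPK = n+δ: 0.2·2.7·k^(0.2−1) = 0.09, so k_gold = (0.2·2.7/0.09)^(1/0.8) ≈ 9.3905.
y_gold = 2.7·9.3905^0.2 ≈ 4.2257, c_gold = y_gold − 0.09·k_gold ≈ 3.3806.
Gain: Δc = 3.3806 − 2.8820 ≈ 0.4986.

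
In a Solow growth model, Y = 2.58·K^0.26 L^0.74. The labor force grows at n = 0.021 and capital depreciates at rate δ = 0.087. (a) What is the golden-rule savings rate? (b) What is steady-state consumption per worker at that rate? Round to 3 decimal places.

(a) s_gold = 0.260; (b) c_gold ≈ 3.627

The effective depreciation rate is n + δ = 0.021 + 0.087 = 0.108.
For Cobb-Douglas, s_gold equals capital's share: s_gold = 0.26.
Maximizing c = f(k) − (n+δ)·k gives f'(k) = n+δ, i.e. 0.26·2.58·k^(0.26−1) = 0.108, so k_gold = (0.26·2.58/0.108)^(1/0.74) ≈ 11.7991.
y_gold = 2.58·11.7991^0.26 ≈ 4.9012; c_gold = (1−0.26)·y_gold ≈ 3.6269.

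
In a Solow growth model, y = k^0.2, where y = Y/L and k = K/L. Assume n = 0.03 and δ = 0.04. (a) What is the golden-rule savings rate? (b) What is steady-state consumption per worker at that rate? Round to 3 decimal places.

Capital per worker breaks even when investment replaces (n + δ)·k; here n + δ = 0.07.
For Cobb-Douglas, s_gold equals capital's share: s_gold = 0.2.
Setting f'(k) = n+δ gives 0.2·k^(0.2−1) = 0.07, hence k_gold = (0.2/0.07)^(1/0.8) ≈ 3.7146.
y_gold = 3.7146^0.2 ≈ 1.3001; c_gold = (1−0.2)·y_gold ≈ 1.0401.

(a) s_gold = 0.200; (b) c_gold ≈ 1.040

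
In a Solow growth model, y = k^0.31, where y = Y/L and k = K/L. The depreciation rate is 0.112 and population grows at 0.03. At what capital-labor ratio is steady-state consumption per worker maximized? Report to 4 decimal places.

Capital per worker breaks even when investment replaces (n + δ)·k; here n + δ = 0.142.
Setting f'(k) = n+δ gives 0.31·k^(0.31−1) = 0.142, hence k_gold = (0.31/0.142)^(1/0.69) ≈ 3.1003.

k_gold ≈ 3.1003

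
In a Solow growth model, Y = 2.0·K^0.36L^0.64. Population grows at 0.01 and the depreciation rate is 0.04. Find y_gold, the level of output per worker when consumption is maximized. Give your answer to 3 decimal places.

The effective depreciation rate is n + δ = 0.01 + 0.04 = 0.05.
Maximizing c = f(k) − (n+δ)·k gives f'(k) = n+δ, i.e. 0.36·2.0·k^(0.36−1) = 0.05, so k_gold = (0.36·2.0/0.05)^(1/0.64) ≈ 64.5567.
Output: y_gold = 2.0·k_gold^0.36 = 2.0·64.5567^0.36 ≈ 8.9662.

y_gold ≈ 8.966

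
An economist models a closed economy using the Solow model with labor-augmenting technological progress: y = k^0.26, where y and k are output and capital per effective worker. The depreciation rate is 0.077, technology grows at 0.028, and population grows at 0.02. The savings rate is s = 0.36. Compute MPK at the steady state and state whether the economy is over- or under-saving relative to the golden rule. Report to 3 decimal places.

over-saving; MPK ≈ 0.090

Break-even investment rate: n + g + δ = 0.02 + 0.028 + 0.077 = 0.125.
Steady-state k*: s·k^0.26 = 0.125·k gives k* = (0.36/0.125)^(1/0.74) ≈ 4.1764.
MPK = 0.26·4.1764^(-0.74) ≈ 0.0903.
MPK < n+g+δ = 0.125, so the economy is dynamically inefficient (over-saving).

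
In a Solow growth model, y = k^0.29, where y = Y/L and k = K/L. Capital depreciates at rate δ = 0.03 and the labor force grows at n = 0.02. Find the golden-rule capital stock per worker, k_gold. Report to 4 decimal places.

n + δ = 0.02 + 0.03 = 0.05.
At the golden rule the marginal product of capital equals n+δ: 0.29·k^(0.29−1) = 0.05. Solving, k_gold = (0.29/0.05)^(1/0.71) ≈ 11.8919.

k_gold ≈ 11.8919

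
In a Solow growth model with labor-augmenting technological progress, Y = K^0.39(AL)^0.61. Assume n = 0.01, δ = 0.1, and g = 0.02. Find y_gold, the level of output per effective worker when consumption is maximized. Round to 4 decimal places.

Break-even investment rate: n + g + δ = 0.01 + 0.02 + 0.1 = 0.13.
Setting f'(k) = n+g+δ gives 0.39·k^(0.39−1) = 0.13, hence k_gold = (0.39/0.13)^(1/0.61) ≈ 6.0557.
Output: y_gold = k_gold^0.39 = 6.0557^0.39 ≈ 2.0186.

y_gold ≈ 2.0186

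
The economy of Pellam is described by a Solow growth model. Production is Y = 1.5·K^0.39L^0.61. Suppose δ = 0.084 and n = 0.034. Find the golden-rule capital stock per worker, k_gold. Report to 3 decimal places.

k_gold ≈ 13.797

The effective depreciation rate is n + δ = 0.034 + 0.084 = 0.118.
Setting f'(k) = n+δ gives 0.39·1.5·k^(0.39−1) = 0.118, hence k_gold = (0.39·1.5/0.118)^(1/0.61) ≈ 13.7973.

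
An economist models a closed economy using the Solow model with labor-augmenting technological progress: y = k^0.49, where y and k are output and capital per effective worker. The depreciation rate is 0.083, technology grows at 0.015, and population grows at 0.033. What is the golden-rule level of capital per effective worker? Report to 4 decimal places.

Break-even investment rate: n + g + δ = 0.033 + 0.015 + 0.083 = 0.131.
Golden rule sets MPK = n+g+δ: 0.49·k^(0.49−1) = 0.131, so k_gold = (0.49/0.131)^(1/0.51) ≈ 13.2856.

k_gold ≈ 13.2856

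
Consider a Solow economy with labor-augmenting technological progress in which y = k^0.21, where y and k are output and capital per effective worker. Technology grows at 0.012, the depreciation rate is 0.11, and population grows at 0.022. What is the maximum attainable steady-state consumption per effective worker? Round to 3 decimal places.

c_gold ≈ 0.873

n + g + δ = 0.022 + 0.012 + 0.11 = 0.144.
Setting f'(k) = n+g+δ gives 0.21·k^(0.21−1) = 0.144, hence k_gold = (0.21/0.144)^(1/0.79) ≈ 1.6122.
y_gold = 1.6122^0.21 ≈ 1.1055.
c_gold = y_gold − (n+g+δ)·k_gold = 1.1055 − 0.144·1.6122 ≈ 0.8733.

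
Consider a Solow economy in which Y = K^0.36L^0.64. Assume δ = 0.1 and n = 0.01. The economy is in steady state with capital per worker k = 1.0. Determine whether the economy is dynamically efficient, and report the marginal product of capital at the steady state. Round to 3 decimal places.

Break-even investment rate: n + δ = 0.01 + 0.1 = 0.11.
MPK = 0.36·k^(0.36−1) = 0.36·1.0^(-0.64) ≈ 0.3600.
MPK > 0.11, so the economy is dynamically efficient (under-saving).

dynamically efficient; MPK ≈ 0.360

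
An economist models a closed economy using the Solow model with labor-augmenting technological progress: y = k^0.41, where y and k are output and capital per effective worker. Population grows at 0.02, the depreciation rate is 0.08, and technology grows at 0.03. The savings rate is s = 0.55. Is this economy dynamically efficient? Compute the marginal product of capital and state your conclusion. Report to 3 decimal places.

Capital per effective worker breaks even when investment replaces (n + g + δ)·k; here n + g + δ = 0.13.
Steady-state k*: s·k^0.41 = 0.13·k gives k* = (0.55/0.13)^(1/0.59) ≈ 11.5273.
MPK = 0.41·11.5273^(-0.59) ≈ 0.0969.
MPK < n+g+δ = 0.13, so the economy is dynamically inefficient (over-saving).

dynamically inefficient; MPK ≈ 0.097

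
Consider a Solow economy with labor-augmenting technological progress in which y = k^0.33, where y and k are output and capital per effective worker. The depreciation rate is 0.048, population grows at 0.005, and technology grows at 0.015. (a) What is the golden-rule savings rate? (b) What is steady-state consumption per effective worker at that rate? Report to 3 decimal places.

The effective depreciation rate is n + g + δ = 0.005 + 0.015 + 0.048 = 0.068.
For Cobb-Douglas, s_gold equals capital's share: s_gold = 0.33.
Golden rule sets MPK = n+g+δ: 0.33·k^(0.33−1) = 0.068, so k_gold = (0.33/0.068)^(1/0.67) ≈ 10.5655.
y_gold = 10.5655^0.33 ≈ 2.1771; c_gold = (1−0.33)·y_gold ≈ 1.4587.

(a) s_gold = 0.330; (b) c_gold ≈ 1.459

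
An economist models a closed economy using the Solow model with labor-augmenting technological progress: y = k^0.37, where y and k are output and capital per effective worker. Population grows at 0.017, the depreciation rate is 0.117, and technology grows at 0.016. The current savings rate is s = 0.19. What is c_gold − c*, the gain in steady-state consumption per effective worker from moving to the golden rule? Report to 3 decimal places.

n + g + δ = 0.017 + 0.016 + 0.117 = 0.15.
Current steady state (s = 0.19): k* = (0.19/0.15)^(1/0.63) ≈ 1.4553, y* = 1.4553^0.37 ≈ 1.1489, c* = (1−0.19)·1.1489 ≈ 0.9306.
Setting f'(k) = n+g+δ gives 0.37·k^(0.37−1) = 0.15, hence k_gold = (0.37/0.15)^(1/0.63) ≈ 4.1918.
y_gold = 4.1918^0.37 ≈ 1.6994, c_gold = y_gold − 0.15·k_gold ≈ 1.0706.
Gain: Δc = 1.0706 − 0.9306 ≈ 0.1400.

Δc ≈ 0.140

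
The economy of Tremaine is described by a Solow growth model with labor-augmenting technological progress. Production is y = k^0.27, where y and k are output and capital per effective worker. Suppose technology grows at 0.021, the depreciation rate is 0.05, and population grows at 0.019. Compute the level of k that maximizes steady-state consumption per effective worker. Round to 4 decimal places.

n + g + δ = 0.019 + 0.021 + 0.05 = 0.09.
Golden rule sets MPK = n+g+δ: 0.27·k^(0.27−1) = 0.09, so k_gold = (0.27/0.09)^(1/0.73) ≈ 4.5039.

k_gold ≈ 4.5039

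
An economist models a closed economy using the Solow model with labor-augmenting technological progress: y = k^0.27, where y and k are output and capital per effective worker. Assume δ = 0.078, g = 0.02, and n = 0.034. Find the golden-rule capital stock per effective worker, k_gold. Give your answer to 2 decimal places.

k_gold ≈ 2.67

Capital per effective worker breaks even when investment replaces (n + g + δ)·k; here n + g + δ = 0.132.
Maximizing c = f(k) − (n+g+δ)·k gives f'(k) = n+g+δ, i.e. 0.27·k^(0.27−1) = 0.132, so k_gold = (0.27/0.132)^(1/0.73) ≈ 2.6653.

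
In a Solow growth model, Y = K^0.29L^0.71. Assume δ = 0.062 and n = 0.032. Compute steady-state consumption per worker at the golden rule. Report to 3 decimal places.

c_gold ≈ 1.125

n + δ = 0.032 + 0.062 = 0.094.
Golden rule sets MPK = n+δ: 0.29·k^(0.29−1) = 0.094, so k_gold = (0.29/0.094)^(1/0.71) ≈ 4.8878.
y_gold = 4.8878^0.29 ≈ 1.5843.
c_gold = y_gold − (n+δ)·k_gold = 1.5843 − 0.094·4.8878 ≈ 1.1249.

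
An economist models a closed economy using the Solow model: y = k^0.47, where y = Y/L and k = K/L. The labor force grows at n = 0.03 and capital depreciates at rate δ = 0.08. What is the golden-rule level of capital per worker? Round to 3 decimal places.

The effective depreciation rate is n + δ = 0.03 + 0.08 = 0.11.
Golden rule sets MPK = n+δ: 0.47·k^(0.47−1) = 0.11, so k_gold = (0.47/0.11)^(1/0.53) ≈ 15.4885.

k_gold ≈ 15.489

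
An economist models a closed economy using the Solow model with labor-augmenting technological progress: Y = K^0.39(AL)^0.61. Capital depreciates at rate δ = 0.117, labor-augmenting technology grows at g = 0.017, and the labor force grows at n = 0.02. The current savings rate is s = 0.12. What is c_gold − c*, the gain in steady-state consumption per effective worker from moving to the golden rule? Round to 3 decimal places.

Δc ≈ 0.355

Capital per effective worker breaks even when investment replaces (n + g + δ)·k; here n + g + δ = 0.154.
Current steady state (s = 0.12): k* = (0.12/0.154)^(1/0.61) ≈ 0.6643, y* = 0.6643^0.39 ≈ 0.8526, c* = (1−0.12)·0.8526 ≈ 0.7503.
At the golden rule the marginal product of capital equals n+g+δ: 0.39·k^(0.39−1) = 0.154. Solving, k_gold = (0.39/0.154)^(1/0.61) ≈ 4.5872.
y_gold = 4.5872^0.39 ≈ 1.8114, c_gold = y_gold − 0.154·k_gold ≈ 1.1049.
Gain: Δc = 1.1049 − 0.7503 ≈ 0.3547.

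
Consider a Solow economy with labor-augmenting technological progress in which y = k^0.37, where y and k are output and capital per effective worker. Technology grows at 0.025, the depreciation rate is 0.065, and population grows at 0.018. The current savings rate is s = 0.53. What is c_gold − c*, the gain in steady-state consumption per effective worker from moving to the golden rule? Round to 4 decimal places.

Δc ≈ 0.1021

Break-even investment rate: n + g + δ = 0.018 + 0.025 + 0.065 = 0.108.
Current steady state (s = 0.53): k* = (0.53/0.108)^(1/0.63) ≈ 12.4908, y* = 12.4908^0.37 ≈ 2.5453, c* = (1−0.53)·2.5453 ≈ 1.1963.
Setting f'(k) = n+g+δ gives 0.37·k^(0.37−1) = 0.108, hence k_gold = (0.37/0.108)^(1/0.63) ≈ 7.0608.
y_gold = 7.0608^0.37 ≈ 2.0610, c_gold = y_gold − 0.108·k_gold ≈ 1.2984.
Gain: Δc = 1.2984 − 1.1963 ≈ 0.1021.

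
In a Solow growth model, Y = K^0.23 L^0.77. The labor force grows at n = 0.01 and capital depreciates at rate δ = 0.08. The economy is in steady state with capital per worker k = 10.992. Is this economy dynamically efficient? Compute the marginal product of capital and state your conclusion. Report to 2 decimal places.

dynamically inefficient; MPK ≈ 0.04

n + δ = 0.01 + 0.08 = 0.09.
MPK = 0.23·k^(0.23−1) = 0.23·10.992^(-0.77) ≈ 0.0363.
MPK < 0.09, so the economy is dynamically inefficient (over-saving).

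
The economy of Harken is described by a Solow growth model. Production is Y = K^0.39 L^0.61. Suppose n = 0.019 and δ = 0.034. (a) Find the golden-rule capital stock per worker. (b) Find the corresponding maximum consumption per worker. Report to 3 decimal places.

The effective depreciation rate is n + δ = 0.019 + 0.034 = 0.053.
At the golden rule the marginal product of capital equals n+δ: 0.39·k^(0.39−1) = 0.053. Solving, k_gold = (0.39/0.053)^(1/0.61) ≈ 26.3612.
y_gold = 26.3612^0.39 ≈ 3.5824; c_gold = y_gold − 0.053·k_gold ≈ 2.1853.

(a) k_gold ≈ 26.361; (b) c_gold ≈ 2.185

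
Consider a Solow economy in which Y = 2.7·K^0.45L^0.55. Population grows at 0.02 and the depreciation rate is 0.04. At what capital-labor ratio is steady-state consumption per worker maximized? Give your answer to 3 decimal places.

k_gold ≈ 237.311

The effective depreciation rate is n + δ = 0.02 + 0.04 = 0.06.
At the golden rule the marginal product of capital equals n+δ: 0.45·2.7·k^(0.45−1) = 0.06. Solving, k_gold = (0.45·2.7/0.06)^(1/0.55) ≈ 237.3112.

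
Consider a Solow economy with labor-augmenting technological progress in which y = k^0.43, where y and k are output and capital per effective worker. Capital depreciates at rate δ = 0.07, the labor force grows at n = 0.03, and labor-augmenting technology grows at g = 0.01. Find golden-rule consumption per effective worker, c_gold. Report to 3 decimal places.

Capital per effective worker breaks even when investment replaces (n + g + δ)·k; here n + g + δ = 0.11.
Maximizing c = f(k) − (n+g+δ)·k gives f'(k) = n+g+δ, i.e. 0.43·k^(0.43−1) = 0.11, so k_gold = (0.43/0.11)^(1/0.57) ≈ 10.9328.
y_gold = 10.9328^0.43 ≈ 2.7968.
c_gold = y_gold − (n+g+δ)·k_gold = 2.7968 − 0.11·10.9328 ≈ 1.5941.

c_gold ≈ 1.594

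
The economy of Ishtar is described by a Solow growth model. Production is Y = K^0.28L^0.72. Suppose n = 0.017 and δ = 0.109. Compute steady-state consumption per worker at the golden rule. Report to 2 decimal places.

Break-even investment rate: n + δ = 0.017 + 0.109 = 0.126.
Golden rule sets MPK = n+δ: 0.28·k^(0.28−1) = 0.126, so k_gold = (0.28/0.126)^(1/0.72) ≈ 3.0314.
y_gold = 3.0314^0.28 ≈ 1.3641.
c_gold = y_gold − (n+δ)·k_gold = 1.3641 − 0.126·3.0314 ≈ 0.9822.

c_gold ≈ 0.98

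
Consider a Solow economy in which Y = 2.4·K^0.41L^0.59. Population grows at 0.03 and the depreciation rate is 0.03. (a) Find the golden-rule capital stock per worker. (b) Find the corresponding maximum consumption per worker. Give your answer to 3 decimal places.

(a) k_gold ≈ 114.566; (b) c_gold ≈ 9.892

Break-even investment rate: n + δ = 0.03 + 0.03 = 0.06.
At the golden rule the marginal product of capital equals n+δ: 0.41·2.4·k^(0.41−1) = 0.06. Solving, k_gold = (0.41·2.4/0.06)^(1/0.59) ≈ 114.5664.
y_gold = 2.4·114.5664^0.41 ≈ 16.7658; c_gold = y_gold − 0.06·k_gold ≈ 9.8918.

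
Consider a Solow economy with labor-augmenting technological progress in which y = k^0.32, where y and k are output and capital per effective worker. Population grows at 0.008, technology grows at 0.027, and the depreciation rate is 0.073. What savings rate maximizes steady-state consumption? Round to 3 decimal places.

s_gold = 0.320

Break-even investment rate: n + g + δ = 0.008 + 0.027 + 0.073 = 0.108.
At the golden rule MPK = n+g+δ, and in any Cobb-Douglas steady state s = (n+g+δ)·k/y = MPK·k/y = capital's share 0.32.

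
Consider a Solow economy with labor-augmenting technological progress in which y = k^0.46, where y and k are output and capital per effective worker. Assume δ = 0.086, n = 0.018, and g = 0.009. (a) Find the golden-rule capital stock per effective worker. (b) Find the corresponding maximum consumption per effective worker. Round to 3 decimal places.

(a) k_gold ≈ 13.460; (b) c_gold ≈ 1.785

n + g + δ = 0.018 + 0.009 + 0.086 = 0.113.
Golden rule sets MPK = n+g+δ: 0.46·k^(0.46−1) = 0.113, so k_gold = (0.46/0.113)^(1/0.54) ≈ 13.4597.
y_gold = 13.4597^0.46 ≈ 3.3064; c_gold = y_gold − 0.113·k_gold ≈ 1.7855.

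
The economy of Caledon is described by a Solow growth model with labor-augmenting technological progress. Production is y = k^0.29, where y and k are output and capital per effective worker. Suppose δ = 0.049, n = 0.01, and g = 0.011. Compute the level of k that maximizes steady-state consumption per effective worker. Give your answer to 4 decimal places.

Capital per effective worker breaks even when investment replaces (n + g + δ)·k; here n + g + δ = 0.07.
At the golden rule the marginal product of capital equals n+g+δ: 0.29·k^(0.29−1) = 0.07. Solving, k_gold = (0.29/0.07)^(1/0.71) ≈ 7.4035.

k_gold ≈ 7.4035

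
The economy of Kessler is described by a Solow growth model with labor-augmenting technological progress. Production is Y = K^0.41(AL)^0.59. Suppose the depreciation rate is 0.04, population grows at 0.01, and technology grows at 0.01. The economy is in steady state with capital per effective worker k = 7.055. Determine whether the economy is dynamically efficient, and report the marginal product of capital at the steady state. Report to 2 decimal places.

Capital per effective worker breaks even when investment replaces (n + g + δ)·k; here n + g + δ = 0.06.
MPK = 0.41·k^(0.41−1) = 0.41·7.055^(-0.59) ≈ 0.1295.
MPK > 0.06, so the economy is dynamically efficient (under-saving).

dynamically efficient; MPK ≈ 0.13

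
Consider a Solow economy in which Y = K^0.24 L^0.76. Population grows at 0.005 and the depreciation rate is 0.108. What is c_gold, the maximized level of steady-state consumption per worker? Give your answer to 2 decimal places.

Break-even investment rate: n + δ = 0.005 + 0.108 = 0.113.
At the golden rule the marginal product of capital equals n+δ: 0.24·k^(0.24−1) = 0.113. Solving, k_gold = (0.24/0.113)^(1/0.76) ≈ 2.6943.
y_gold = 2.6943^0.24 ≈ 1.2685.
c_gold = y_gold − (n+δ)·k_gold = 1.2685 − 0.113·2.6943 ≈ 0.9641.

c_gold ≈ 0.96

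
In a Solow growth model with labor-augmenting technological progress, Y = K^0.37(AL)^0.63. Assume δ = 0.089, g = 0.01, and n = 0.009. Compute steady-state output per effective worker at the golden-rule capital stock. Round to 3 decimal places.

Break-even investment rate: n + g + δ = 0.009 + 0.01 + 0.089 = 0.108.
Setting f'(k) = n+g+δ gives 0.37·k^(0.37−1) = 0.108, hence k_gold = (0.37/0.108)^(1/0.63) ≈ 7.0608.
Output: y_gold = k_gold^0.37 = 7.0608^0.37 ≈ 2.0610.

y_gold ≈ 2.061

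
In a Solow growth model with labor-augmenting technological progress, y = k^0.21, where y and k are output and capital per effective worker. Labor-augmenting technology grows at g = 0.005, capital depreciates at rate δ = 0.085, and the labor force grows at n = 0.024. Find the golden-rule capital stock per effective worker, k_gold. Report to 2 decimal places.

The effective depreciation rate is n + g + δ = 0.024 + 0.005 + 0.085 = 0.114.
Golden rule sets MPK = n+g+δ: 0.21·k^(0.21−1) = 0.114, so k_gold = (0.21/0.114)^(1/0.79) ≈ 2.1669.

k_gold ≈ 2.17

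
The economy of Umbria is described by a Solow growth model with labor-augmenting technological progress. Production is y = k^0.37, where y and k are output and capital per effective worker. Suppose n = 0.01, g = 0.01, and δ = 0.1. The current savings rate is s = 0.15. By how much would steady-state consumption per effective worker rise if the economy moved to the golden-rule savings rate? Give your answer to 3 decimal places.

Capital per effective worker breaks even when investment replaces (n + g + δ)·k; here n + g + δ = 0.12.
Current steady state (s = 0.15): k* = (0.15/0.12)^(1/0.63) ≈ 1.4250, y* = 1.4250^0.37 ≈ 1.1400, c* = (1−0.15)·1.1400 ≈ 0.9690.
Golden rule sets MPK = n+g+δ: 0.37·k^(0.37−1) = 0.12, so k_gold = (0.37/0.12)^(1/0.63) ≈ 5.9734.
y_gold = 5.9734^0.37 ≈ 1.9373, c_gold = y_gold − 0.12·k_gold ≈ 1.2205.
Gain: Δc = 1.2205 − 0.9690 ≈ 0.2515.

Δc ≈ 0.251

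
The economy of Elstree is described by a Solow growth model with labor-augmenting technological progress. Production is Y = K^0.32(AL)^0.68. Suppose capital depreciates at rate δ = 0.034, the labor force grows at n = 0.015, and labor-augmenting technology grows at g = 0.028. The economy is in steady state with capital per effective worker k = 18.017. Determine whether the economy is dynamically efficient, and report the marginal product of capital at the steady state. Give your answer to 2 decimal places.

Break-even investment rate: n + g + δ = 0.015 + 0.028 + 0.034 = 0.077.
MPK = 0.32·k^(0.32−1) = 0.32·18.017^(-0.68) ≈ 0.0448.
MPK < 0.077, so the economy is dynamically inefficient (over-saving).

dynamically inefficient; MPK ≈ 0.04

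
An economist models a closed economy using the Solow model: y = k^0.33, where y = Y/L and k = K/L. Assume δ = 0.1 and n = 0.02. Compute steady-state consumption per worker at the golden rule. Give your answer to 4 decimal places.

Capital per worker breaks even when investment replaces (n + δ)·k; here n + δ = 0.12.
Maximizing c = f(k) − (n+δ)·k gives f'(k) = n+δ, i.e. 0.33·k^(0.33−1) = 0.12, so k_gold = (0.33/0.12)^(1/0.67) ≈ 4.5261.
y_gold = 4.5261^0.33 ≈ 1.6458.
c_gold = y_gold − (n+δ)·k_gold = 1.6458 − 0.12·4.5261 ≈ 1.1027.

c_gold ≈ 1.1027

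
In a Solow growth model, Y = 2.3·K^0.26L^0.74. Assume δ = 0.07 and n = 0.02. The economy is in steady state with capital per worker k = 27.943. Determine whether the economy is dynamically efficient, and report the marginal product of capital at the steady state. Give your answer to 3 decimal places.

dynamically inefficient; MPK ≈ 0.051

n + δ = 0.02 + 0.07 = 0.09.
MPK = 0.26·2.3·k^(0.26−1) = 0.26·2.3·27.943^(-0.74) ≈ 0.0509.
MPK < 0.09, so the economy is dynamically inefficient (over-saving).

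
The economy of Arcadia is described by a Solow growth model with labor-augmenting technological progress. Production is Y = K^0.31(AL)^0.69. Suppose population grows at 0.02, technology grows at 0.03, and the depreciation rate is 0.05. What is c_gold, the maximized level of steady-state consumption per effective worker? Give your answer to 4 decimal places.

c_gold ≈ 1.1471

n + g + δ = 0.02 + 0.03 + 0.05 = 0.1.
Maximizing c = f(k) − (n+g+δ)·k gives f'(k) = n+g+δ, i.e. 0.31·k^(0.31−1) = 0.1, so k_gold = (0.31/0.1)^(1/0.69) ≈ 5.1537.
y_gold = 5.1537^0.31 ≈ 1.6625.
c_gold = y_gold − (n+g+δ)·k_gold = 1.6625 − 0.1·5.1537 ≈ 1.1471.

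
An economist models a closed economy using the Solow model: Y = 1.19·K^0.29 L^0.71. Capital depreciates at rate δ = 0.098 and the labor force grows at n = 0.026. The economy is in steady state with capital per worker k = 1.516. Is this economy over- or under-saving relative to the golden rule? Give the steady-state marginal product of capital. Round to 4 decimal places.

n + δ = 0.026 + 0.098 = 0.124.
MPK = 0.29·1.19·k^(0.29−1) = 0.29·1.19·1.516^(-0.71) ≈ 0.2568.
MPK > 0.124, so the economy is dynamically efficient (under-saving).

under-saving; MPK ≈ 0.2568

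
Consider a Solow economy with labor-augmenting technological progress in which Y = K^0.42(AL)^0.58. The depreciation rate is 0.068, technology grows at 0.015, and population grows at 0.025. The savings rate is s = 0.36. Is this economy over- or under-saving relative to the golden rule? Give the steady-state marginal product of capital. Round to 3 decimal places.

under-saving; MPK ≈ 0.126

Break-even investment rate: n + g + δ = 0.025 + 0.015 + 0.068 = 0.108.
Steady-state k*: s·k^0.42 = 0.108·k gives k* = (0.36/0.108)^(1/0.58) ≈ 7.9710.
MPK = 0.42·7.9710^(-0.58) ≈ 0.1260.
MPK > n+g+δ = 0.108, so the economy is dynamically efficient (under-saving).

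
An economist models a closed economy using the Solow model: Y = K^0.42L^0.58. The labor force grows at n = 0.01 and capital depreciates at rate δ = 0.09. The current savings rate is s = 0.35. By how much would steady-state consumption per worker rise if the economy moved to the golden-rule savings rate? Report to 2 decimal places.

Δc ≈ 0.03

Break-even investment rate: n + δ = 0.01 + 0.09 = 0.1.
Current steady state (s = 0.35): k* = (0.35/0.1)^(1/0.58) ≈ 8.6706, y* = 8.6706^0.42 ≈ 2.4773, c* = (1−0.35)·2.4773 ≈ 1.6103.
At the golden rule the marginal product of capital equals n+δ: 0.42·k^(0.42−1) = 0.1. Solving, k_gold = (0.42/0.1)^(1/0.58) ≈ 11.8732.
y_gold = 11.8732^0.42 ≈ 2.8270, c_gold = y_gold − 0.1·k_gold ≈ 1.6396.
Gain: Δc = 1.6396 − 1.6103 ≈ 0.0294.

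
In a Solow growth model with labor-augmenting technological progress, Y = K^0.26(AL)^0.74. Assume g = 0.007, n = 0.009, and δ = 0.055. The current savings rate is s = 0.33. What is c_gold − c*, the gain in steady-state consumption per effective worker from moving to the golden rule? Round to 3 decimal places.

Δc ≈ 0.018

Break-even investment rate: n + g + δ = 0.009 + 0.007 + 0.055 = 0.071.
Current steady state (s = 0.33): k* = (0.33/0.071)^(1/0.74) ≈ 7.9744, y* = 7.9744^0.26 ≈ 1.7157, c* = (1−0.33)·1.7157 ≈ 1.1495.
At the golden rule the marginal product of capital equals n+g+δ: 0.26·k^(0.26−1) = 0.071. Solving, k_gold = (0.26/0.071)^(1/0.74) ≈ 5.7780.
y_gold = 5.7780^0.26 ≈ 1.5778, c_gold = y_gold − 0.071·k_gold ≈ 1.1676.
Gain: Δc = 1.1676 − 1.1495 ≈ 0.0181.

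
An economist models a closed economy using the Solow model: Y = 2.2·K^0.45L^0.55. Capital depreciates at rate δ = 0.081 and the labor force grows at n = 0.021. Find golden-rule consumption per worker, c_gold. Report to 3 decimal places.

c_gold ≈ 7.769

The effective depreciation rate is n + δ = 0.021 + 0.081 = 0.102.
Golden rule sets MPK = n+δ: 0.45·2.2·k^(0.45−1) = 0.102, so k_gold = (0.45·2.2/0.102)^(1/0.55) ≈ 62.3174.
y_gold = 2.2·62.3174^0.45 ≈ 14.1253.
c_gold = y_gold − (n+δ)·k_gold = 14.1253 − 0.102·62.3174 ≈ 7.7689.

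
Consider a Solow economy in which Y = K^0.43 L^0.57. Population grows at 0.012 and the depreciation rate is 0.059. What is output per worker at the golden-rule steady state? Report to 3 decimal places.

n + δ = 0.012 + 0.059 = 0.071.
Setting f'(k) = n+δ gives 0.43·k^(0.43−1) = 0.071, hence k_gold = (0.43/0.071)^(1/0.57) ≈ 23.5667.
Output: y_gold = k_gold^0.43 = 23.5667^0.43 ≈ 3.8912.

y_gold ≈ 3.891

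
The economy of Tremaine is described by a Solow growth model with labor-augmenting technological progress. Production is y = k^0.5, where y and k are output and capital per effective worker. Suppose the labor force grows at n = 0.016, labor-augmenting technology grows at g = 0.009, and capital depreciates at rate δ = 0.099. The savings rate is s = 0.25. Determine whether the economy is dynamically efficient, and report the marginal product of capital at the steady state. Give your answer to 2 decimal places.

dynamically efficient; MPK ≈ 0.25

Break-even investment rate: n + g + δ = 0.016 + 0.009 + 0.099 = 0.124.
Steady-state k*: s·k^0.5 = 0.124·k gives k* = (0.25/0.124)^(1/0.5) ≈ 4.0648.
MPK = 0.5·4.0648^(-0.5) ≈ 0.2480.
MPK > n+g+δ = 0.124, so the economy is dynamically efficient (under-saving).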